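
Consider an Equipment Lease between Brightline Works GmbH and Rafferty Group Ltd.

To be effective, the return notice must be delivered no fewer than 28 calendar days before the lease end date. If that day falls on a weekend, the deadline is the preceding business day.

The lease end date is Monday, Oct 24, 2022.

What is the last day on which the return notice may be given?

Counting back 28 calendar days from Oct 24, 2022 gives Sep 26, 2022. That is a Monday, so no adjustment is needed.

Sep 26, 2022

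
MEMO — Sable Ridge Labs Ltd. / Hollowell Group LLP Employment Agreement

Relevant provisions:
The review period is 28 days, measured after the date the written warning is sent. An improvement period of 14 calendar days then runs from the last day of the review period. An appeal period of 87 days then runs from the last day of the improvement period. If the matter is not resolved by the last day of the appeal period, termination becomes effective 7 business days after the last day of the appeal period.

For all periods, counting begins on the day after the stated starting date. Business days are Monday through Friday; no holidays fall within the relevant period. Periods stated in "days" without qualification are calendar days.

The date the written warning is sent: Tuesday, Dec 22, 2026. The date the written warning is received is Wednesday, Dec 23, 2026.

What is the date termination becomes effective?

Adding 28 calendar days to Dec 22, 2026 gives Jan 19, 2027, which is the last day of the review period.
The last day of the improvement period: Jan 19, 2027 + 14 days = Feb 2, 2027.
The last day of the appeal period: 87 calendar days after Feb 2, 2027 is Apr 30, 2027.
From Friday, Apr 30, 2027, 7 business days (May 3, May 4, May 5, May 6, May 7, May 10, May 11, skipping weekends) brings us to Tuesday, May 11, 2027, which is the date termination becomes effective.

May 11, 2027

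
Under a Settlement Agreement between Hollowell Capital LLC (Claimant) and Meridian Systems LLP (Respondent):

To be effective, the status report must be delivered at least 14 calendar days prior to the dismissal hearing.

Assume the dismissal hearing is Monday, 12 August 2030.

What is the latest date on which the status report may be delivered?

29 July 2030

Counting back 14 calendar days from 12 August 2030 gives 29 July 2030.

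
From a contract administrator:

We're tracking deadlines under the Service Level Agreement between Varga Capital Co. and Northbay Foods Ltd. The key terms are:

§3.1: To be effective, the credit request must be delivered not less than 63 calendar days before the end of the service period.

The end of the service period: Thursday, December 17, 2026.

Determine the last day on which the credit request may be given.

October 15, 2026

December 17, 2026 minus 63 days is October 15, 2026.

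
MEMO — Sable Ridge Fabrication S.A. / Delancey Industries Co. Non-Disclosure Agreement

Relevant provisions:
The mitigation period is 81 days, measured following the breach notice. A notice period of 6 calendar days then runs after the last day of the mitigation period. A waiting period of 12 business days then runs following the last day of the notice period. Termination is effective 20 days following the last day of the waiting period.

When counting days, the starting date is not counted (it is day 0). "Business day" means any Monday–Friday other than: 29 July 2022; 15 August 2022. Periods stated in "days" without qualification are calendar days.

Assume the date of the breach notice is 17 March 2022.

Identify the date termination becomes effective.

The last day of the mitigation period: 81 calendar days after 17 March 2022 is 6 June 2022.
The last day of the notice period: 6 June 2022 + 6 days = 12 June 2022.
From Sunday, 12 June 2022, 12 business days (Jun 13, Jun 14, Jun 15, Jun 16, …, Jun 24, Jun 27, Jun 28, skipping weekends) brings us to Tuesday, 28 June 2022, which is the last day of the waiting period.
The date termination becomes effective: 20 calendar days after 28 June 2022 is 18 July 2022.

18 July 2022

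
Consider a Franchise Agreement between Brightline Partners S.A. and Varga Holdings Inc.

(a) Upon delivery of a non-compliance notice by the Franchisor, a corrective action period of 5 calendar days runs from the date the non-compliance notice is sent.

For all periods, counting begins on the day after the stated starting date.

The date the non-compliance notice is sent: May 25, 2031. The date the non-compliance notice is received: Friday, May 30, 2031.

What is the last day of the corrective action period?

The last day of the corrective action period: May 25, 2031 + 5 days = May 30, 2031.

May 30, 2031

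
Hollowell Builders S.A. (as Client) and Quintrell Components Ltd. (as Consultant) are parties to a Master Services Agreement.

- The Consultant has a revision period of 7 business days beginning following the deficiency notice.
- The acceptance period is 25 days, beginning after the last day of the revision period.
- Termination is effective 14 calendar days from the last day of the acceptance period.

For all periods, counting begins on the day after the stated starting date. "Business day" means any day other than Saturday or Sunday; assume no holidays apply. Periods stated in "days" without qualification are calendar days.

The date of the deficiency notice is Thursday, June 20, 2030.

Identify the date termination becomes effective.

August 9, 2030

The last day of the revision period: 7 business days after Thursday, June 20, 2030, skipping weekends — Jun 21, Jun 24, Jun 25, Jun 26, Jun 27, Jun 28, Jul 1 — lands on Monday, July 1, 2030.
The last day of the acceptance period: 25 calendar days after July 1, 2030 is July 26, 2030.
Adding 14 calendar days to July 26, 2030 gives August 9, 2030, which is the date termination becomes effective.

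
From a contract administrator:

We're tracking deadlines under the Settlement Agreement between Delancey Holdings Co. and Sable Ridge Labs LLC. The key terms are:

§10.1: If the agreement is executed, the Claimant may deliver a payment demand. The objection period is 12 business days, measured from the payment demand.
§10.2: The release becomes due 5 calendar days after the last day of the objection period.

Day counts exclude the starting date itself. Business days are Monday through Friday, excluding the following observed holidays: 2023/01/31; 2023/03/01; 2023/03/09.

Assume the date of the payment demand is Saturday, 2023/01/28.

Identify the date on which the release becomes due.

2023/02/20

The last day of the objection period: 12 business days after Saturday, 2023/01/28, skipping weekends and the listed holiday on Jan 31 — Jan 30, Feb 1, Feb 2, Feb 3, …, Feb 13, Feb 14, Feb 15 — lands on Wednesday, 2023/02/15.
The date on which the release becomes due: 5 calendar days after 2023/02/15 is 2023/02/20.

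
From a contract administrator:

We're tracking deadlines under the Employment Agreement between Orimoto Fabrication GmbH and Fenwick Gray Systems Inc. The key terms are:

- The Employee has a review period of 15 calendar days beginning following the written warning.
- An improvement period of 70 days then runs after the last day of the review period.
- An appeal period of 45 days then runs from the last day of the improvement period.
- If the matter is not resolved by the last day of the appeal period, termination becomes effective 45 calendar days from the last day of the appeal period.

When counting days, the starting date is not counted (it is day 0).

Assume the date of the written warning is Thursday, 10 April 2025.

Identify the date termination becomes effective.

2 October 2025

The last day of the review period: 15 calendar days after 10 April 2025 is 25 April 2025.
The last day of the improvement period: 25 April 2025 + 70 days = 4 July 2025.
The last day of the appeal period: 4 July 2025 + 45 days = 18 August 2025.
Adding 45 calendar days to 18 August 2025 gives 2 October 2025, which is the date termination becomes effective.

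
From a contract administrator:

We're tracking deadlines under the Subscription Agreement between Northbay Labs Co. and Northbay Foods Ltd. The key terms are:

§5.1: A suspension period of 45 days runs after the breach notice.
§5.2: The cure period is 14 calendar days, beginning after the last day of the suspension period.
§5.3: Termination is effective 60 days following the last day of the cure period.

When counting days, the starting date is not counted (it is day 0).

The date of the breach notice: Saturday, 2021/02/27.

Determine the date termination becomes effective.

Adding 45 calendar days to 2021/02/27 gives 2021/04/13, which is the last day of the suspension period.
The last day of the cure period: 2021/04/13 + 14 days = 2021/04/27.
The date termination becomes effective: 60 calendar days after 2021/04/27 is 2021/06/26.

2021/06/26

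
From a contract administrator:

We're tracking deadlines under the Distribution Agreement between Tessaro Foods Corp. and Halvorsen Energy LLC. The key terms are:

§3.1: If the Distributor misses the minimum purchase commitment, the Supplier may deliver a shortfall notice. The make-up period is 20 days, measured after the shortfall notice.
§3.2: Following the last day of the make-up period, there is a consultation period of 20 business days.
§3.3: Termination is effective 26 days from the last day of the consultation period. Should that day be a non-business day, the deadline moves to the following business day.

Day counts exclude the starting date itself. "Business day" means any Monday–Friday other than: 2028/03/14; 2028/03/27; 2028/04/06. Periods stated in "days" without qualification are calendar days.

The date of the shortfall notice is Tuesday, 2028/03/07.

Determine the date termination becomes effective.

The last day of the make-up period: 2028/03/07 + 20 days = 2028/03/27.
From Monday, 2028/03/27, 20 business days (Mar 28, Mar 29, Mar 30, Mar 31, …, Apr 21, Apr 24, Apr 25, skipping weekends and the listed holiday on Apr 6) brings us to Tuesday, 2028/04/25, which is the last day of the consultation period.
The date termination becomes effective: 2028/04/25 + 26 days = 2028/05/21. That falls on a Sunday, so it rolls to the next business day, Monday, 2028/05/22.

2028/05/22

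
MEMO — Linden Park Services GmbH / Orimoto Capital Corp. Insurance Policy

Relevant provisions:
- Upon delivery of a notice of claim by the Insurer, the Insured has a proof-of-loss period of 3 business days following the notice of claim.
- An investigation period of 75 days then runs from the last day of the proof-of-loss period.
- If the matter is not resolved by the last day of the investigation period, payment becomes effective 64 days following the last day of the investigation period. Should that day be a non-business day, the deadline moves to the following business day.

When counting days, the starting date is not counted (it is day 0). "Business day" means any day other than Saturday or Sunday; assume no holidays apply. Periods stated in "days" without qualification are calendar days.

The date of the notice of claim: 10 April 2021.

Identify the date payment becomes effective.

From Saturday, 10 April 2021, 3 business days (Apr 12, Apr 13, Apr 14, skipping weekends) brings us to Wednesday, 14 April 2021, which is the last day of the proof-of-loss period.
The last day of the investigation period: 75 calendar days after 14 April 2021 is 28 June 2021.
Adding 64 calendar days to 28 June 2021 gives 31 August 2021, which is the date payment becomes effective. 31 August 2021 is a Tuesday, so no roll-forward applies.

31 August 2021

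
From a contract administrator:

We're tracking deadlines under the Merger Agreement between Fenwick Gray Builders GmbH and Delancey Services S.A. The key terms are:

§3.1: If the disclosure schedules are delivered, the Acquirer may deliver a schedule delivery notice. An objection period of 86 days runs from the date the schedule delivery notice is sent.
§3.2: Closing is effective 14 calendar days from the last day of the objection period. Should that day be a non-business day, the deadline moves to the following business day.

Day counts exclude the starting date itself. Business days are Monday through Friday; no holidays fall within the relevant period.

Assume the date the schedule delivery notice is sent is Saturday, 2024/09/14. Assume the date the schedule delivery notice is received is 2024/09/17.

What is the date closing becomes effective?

2024/12/23

Adding 86 calendar days to 2024/09/14 gives 2024/12/09, which is the last day of the objection period.
The date closing becomes effective: 2024/12/09 + 14 days = 2024/12/23. 2024/12/23 is a Monday, so no roll-forward applies.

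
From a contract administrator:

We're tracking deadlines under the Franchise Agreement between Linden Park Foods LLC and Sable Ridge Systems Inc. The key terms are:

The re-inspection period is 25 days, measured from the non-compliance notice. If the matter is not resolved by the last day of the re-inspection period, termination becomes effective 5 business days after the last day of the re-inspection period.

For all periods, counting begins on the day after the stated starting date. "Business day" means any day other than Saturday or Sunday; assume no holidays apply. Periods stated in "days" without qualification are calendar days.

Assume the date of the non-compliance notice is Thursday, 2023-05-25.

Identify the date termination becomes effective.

2023-06-26

The last day of the re-inspection period: 2023-05-25 + 25 days = 2023-06-19.
The date termination becomes effective: 5 business days after Monday, 2023-06-19, skipping weekends — Jun 20, Jun 21, Jun 22, Jun 23, Jun 26 — lands on Monday, 2023-06-26.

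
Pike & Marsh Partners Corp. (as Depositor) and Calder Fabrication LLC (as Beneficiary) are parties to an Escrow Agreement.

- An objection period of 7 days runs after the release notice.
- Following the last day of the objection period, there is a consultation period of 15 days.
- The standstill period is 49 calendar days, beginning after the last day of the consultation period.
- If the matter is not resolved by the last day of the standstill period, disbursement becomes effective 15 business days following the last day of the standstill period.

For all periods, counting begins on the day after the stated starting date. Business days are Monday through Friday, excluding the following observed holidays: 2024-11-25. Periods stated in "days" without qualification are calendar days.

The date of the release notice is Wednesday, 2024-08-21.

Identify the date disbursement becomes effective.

2024-11-21

The last day of the objection period: 2024-08-21 + 7 days = 2024-08-28.
The last day of the consultation period: 15 calendar days after 2024-08-28 is 2024-09-12.
The last day of the standstill period: 49 calendar days after 2024-09-12 is 2024-10-31.
The date disbursement becomes effective: counting 15 business days from Thursday, 2024-10-31 (Nov 1, Nov 4, Nov 5, Nov 6, …, Nov 19, Nov 20, Nov 21, skipping weekends) reaches Thursday, 2024-11-21.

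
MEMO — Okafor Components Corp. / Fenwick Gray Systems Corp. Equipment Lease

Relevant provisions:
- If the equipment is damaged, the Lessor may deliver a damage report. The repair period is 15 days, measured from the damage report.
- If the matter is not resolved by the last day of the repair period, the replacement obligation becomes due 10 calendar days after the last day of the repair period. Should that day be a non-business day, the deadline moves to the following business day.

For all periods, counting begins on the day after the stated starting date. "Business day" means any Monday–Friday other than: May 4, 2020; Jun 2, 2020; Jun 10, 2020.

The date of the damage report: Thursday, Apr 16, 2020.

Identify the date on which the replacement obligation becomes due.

Adding 15 calendar days to Apr 16, 2020 gives May 1, 2020, which is the last day of the repair period.
The date on which the replacement obligation becomes due: May 1, 2020 + 10 days = May 11, 2020. May 11, 2020 is a Monday and is not a listed holiday, so no roll-forward applies.

May 11, 2020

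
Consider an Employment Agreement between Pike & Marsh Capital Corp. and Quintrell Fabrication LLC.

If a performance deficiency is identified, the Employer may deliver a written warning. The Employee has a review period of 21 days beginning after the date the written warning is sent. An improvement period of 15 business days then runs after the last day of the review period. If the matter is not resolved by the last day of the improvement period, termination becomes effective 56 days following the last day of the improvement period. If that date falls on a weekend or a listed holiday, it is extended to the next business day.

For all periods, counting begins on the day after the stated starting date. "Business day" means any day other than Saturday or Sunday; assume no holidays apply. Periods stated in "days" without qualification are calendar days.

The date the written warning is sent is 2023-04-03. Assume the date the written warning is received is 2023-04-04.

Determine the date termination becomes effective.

2023-07-10

The last day of the review period: 21 calendar days after 2023-04-03 is 2023-04-24.
The last day of the improvement period: counting 15 business days from Monday, 2023-04-24 (Apr 25, Apr 26, Apr 27, Apr 28, …, May 11, May 12, May 15, skipping weekends) reaches Monday, 2023-05-15.
The date termination becomes effective: 2023-05-15 + 56 days = 2023-07-10. 2023-07-10 is a Monday, so no roll-forward applies.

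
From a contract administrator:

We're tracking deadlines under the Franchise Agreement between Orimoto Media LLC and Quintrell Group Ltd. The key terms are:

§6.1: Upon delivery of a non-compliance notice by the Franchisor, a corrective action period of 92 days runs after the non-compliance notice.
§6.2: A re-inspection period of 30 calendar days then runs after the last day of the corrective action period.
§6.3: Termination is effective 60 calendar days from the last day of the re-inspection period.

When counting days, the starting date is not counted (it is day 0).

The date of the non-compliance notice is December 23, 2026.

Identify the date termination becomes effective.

The last day of the corrective action period: December 23, 2026 + 92 days = March 25, 2027.
The last day of the re-inspection period: March 25, 2027 + 30 days = April 24, 2027.
Adding 60 calendar days to April 24, 2027 gives June 23, 2027, which is the date termination becomes effective.

June 23, 2027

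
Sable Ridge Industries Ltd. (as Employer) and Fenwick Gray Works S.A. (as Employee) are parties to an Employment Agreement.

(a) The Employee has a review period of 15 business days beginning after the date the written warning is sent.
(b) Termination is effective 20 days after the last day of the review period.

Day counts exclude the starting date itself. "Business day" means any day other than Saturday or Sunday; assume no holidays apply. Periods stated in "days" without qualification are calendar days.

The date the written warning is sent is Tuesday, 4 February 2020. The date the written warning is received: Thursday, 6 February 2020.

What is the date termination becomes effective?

16 March 2020

From Tuesday, 4 February 2020, 15 business days (Feb 5, Feb 6, Feb 7, Feb 10, …, Feb 21, Feb 24, Feb 25, skipping weekends) brings us to Tuesday, 25 February 2020, which is the last day of the review period.
The date termination becomes effective: 20 calendar days after 25 February 2020 is 16 March 2020.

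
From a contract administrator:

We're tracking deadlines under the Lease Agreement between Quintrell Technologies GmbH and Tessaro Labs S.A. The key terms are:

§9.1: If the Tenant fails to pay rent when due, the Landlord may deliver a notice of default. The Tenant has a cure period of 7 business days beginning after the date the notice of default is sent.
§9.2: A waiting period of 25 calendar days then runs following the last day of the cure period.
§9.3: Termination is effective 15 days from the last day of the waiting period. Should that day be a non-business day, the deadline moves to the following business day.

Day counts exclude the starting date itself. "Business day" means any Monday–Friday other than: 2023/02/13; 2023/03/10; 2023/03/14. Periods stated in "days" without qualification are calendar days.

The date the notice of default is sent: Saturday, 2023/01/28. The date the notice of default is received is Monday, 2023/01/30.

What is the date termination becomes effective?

2023/03/20

The last day of the cure period: counting 7 business days from Saturday, 2023/01/28 (Jan 30, Jan 31, Feb 1, Feb 2, Feb 3, Feb 6, Feb 7, skipping weekends) reaches Tuesday, 2023/02/07.
Adding 25 calendar days to 2023/02/07 gives 2023/03/04, which is the last day of the waiting period.
The date termination becomes effective: 15 calendar days after 2023/03/04 is 2023/03/19. That falls on a Sunday, so it rolls to the next business day, Monday, 2023/03/20.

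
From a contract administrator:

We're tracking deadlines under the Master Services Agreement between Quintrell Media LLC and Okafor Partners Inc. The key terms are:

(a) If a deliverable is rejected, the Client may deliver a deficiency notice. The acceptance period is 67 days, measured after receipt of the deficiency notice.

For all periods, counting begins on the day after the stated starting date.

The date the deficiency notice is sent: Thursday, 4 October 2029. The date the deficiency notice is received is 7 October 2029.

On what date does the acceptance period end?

Adding 67 calendar days to 7 October 2029 gives 13 December 2029, which is the last day of the acceptance period.

13 December 2029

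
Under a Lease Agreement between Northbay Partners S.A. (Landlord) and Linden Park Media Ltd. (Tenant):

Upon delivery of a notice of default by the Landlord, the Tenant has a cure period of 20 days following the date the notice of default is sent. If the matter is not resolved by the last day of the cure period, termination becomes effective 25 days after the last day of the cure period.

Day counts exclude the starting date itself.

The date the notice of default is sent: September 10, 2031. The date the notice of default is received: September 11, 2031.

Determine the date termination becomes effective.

October 25, 2031

The last day of the cure period: September 10, 2031 + 20 days = September 30, 2031.
Adding 25 calendar days to September 30, 2031 gives October 25, 2031, which is the date termination becomes effective.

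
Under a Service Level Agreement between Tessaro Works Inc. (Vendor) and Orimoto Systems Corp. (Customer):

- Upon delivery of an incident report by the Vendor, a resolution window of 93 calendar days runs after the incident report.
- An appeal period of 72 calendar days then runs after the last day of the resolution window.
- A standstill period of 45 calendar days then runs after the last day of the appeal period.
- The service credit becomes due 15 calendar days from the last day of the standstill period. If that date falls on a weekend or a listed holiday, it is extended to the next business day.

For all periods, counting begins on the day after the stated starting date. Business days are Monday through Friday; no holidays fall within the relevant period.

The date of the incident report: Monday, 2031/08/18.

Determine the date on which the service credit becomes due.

The last day of the resolution window: 2031/08/18 + 93 days = 2031/11/19.
Adding 72 calendar days to 2031/11/19 gives 2032/01/30, which is the last day of the appeal period.
The last day of the standstill period: 2032/01/30 + 45 days = 2032/03/15.
Adding 15 calendar days to 2032/03/15 gives 2032/03/30, which is the date on which the service credit becomes due. 2032/03/30 is a Tuesday, so no roll-forward applies.

2032/03/30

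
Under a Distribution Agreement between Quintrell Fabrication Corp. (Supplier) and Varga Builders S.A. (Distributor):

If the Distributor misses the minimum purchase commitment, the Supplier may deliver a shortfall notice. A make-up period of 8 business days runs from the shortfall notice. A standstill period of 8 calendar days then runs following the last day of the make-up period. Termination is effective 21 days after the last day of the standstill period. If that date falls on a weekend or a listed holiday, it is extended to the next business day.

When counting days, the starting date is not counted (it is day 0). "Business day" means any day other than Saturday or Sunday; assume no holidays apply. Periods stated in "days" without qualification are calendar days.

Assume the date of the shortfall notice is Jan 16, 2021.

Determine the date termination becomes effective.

The last day of the make-up period: counting 8 business days from Saturday, Jan 16, 2021 (Jan 18, Jan 19, Jan 20, Jan 21, Jan 22, Jan 25, Jan 26, Jan 27, skipping weekends) reaches Wednesday, Jan 27, 2021.
The last day of the standstill period: 8 calendar days after Jan 27, 2021 is Feb 4, 2021.
The date termination becomes effective: 21 calendar days after Feb 4, 2021 is Feb 25, 2021. Feb 25, 2021 is a Thursday, so no roll-forward applies.

Feb 25, 2021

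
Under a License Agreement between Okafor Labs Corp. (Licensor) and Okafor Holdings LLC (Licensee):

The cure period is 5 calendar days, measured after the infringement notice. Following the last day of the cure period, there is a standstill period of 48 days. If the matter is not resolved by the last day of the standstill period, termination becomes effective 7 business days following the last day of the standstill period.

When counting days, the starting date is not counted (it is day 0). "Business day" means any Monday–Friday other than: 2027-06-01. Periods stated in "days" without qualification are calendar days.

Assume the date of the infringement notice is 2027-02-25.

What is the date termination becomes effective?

2027-04-28

Adding 5 calendar days to 2027-02-25 gives 2027-03-02, which is the last day of the cure period.
Adding 48 calendar days to 2027-03-02 gives 2027-04-19, which is the last day of the standstill period.
The date termination becomes effective: 7 business days after Monday, 2027-04-19, skipping weekends — Apr 20, Apr 21, Apr 22, Apr 23, Apr 26, Apr 27, Apr 28 — lands on Wednesday, 2027-04-28.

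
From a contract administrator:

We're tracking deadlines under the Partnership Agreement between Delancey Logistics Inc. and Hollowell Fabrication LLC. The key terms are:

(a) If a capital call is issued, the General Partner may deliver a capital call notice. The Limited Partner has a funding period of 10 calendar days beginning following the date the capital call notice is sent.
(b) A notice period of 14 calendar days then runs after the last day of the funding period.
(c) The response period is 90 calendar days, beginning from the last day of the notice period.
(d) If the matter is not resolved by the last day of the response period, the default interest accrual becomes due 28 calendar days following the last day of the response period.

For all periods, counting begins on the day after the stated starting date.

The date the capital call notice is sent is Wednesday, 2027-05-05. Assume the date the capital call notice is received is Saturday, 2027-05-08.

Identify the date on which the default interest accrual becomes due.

2027-09-24

The last day of the funding period: 10 calendar days after 2027-05-05 is 2027-05-15.
The last day of the notice period: 2027-05-15 + 14 days = 2027-05-29.
The last day of the response period: 90 calendar days after 2027-05-29 is 2027-08-27.
The date on which the default interest accrual becomes due: 28 calendar days after 2027-08-27 is 2027-09-24.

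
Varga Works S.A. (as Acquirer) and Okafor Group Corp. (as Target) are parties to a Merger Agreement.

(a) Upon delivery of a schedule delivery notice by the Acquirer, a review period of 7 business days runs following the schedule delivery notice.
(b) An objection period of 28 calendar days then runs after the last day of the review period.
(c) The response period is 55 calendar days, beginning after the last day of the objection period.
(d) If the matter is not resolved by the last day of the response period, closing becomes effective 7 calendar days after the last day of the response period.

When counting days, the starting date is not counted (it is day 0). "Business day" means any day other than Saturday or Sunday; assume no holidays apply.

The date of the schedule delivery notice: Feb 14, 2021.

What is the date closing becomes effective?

May 24, 2021

The last day of the review period: 7 business days after Sunday, Feb 14, 2021, skipping weekends — Feb 15, Feb 16, Feb 17, Feb 18, Feb 19, Feb 22, Feb 23 — lands on Tuesday, Feb 23, 2021.
Adding 28 calendar days to Feb 23, 2021 gives Mar 23, 2021, which is the last day of the objection period.
The last day of the response period: Mar 23, 2021 + 55 days = May 17, 2021.
The date closing becomes effective: 7 calendar days after May 17, 2021 is May 24, 2021.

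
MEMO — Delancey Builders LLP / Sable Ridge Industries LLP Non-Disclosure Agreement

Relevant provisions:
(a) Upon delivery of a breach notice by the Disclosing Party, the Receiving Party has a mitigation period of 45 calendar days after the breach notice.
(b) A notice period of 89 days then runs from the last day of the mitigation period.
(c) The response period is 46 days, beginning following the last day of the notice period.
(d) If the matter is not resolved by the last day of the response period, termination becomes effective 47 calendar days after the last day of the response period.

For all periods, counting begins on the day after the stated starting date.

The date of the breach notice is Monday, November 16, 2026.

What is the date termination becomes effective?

The last day of the mitigation period: November 16, 2026 + 45 days = December 31, 2026.
Adding 89 calendar days to December 31, 2026 gives March 30, 2027, which is the last day of the notice period.
Adding 46 calendar days to March 30, 2027 gives May 15, 2027, which is the last day of the response period.
The date termination becomes effective: May 15, 2027 + 47 days = July 1, 2027.

July 1, 2027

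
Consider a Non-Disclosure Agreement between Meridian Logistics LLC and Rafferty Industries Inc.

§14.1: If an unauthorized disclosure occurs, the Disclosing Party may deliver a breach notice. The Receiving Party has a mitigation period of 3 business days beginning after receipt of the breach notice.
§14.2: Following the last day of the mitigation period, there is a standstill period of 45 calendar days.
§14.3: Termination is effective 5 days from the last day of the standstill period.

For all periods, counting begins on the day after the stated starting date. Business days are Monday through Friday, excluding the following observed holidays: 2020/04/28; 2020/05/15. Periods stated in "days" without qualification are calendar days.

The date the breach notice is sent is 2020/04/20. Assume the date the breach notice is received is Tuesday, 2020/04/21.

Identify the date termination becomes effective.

2020/06/13

The last day of the mitigation period: counting 3 business days from Tuesday, 2020/04/21 (Apr 22, Apr 23, Apr 24, skipping weekends) reaches Friday, 2020/04/24.
Adding 45 calendar days to 2020/04/24 gives 2020/06/08, which is the last day of the standstill period.
Adding 5 calendar days to 2020/06/08 gives 2020/06/13, which is the date termination becomes effective.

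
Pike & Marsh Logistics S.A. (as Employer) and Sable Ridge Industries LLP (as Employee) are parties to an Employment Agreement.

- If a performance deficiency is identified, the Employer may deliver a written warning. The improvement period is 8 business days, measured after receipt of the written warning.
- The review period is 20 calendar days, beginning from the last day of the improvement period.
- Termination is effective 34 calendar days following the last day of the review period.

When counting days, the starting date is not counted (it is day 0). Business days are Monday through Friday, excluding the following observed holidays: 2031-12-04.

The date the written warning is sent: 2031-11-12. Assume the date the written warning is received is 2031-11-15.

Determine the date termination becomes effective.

From Saturday, 2031-11-15, 8 business days (Nov 17, Nov 18, Nov 19, Nov 20, Nov 21, Nov 24, Nov 25, Nov 26, skipping weekends) brings us to Wednesday, 2031-11-26, which is the last day of the improvement period.
Adding 20 calendar days to 2031-11-26 gives 2031-12-16, which is the last day of the review period.
The date termination becomes effective: 2031-12-16 + 34 days = 2032-01-19.

2032-01-19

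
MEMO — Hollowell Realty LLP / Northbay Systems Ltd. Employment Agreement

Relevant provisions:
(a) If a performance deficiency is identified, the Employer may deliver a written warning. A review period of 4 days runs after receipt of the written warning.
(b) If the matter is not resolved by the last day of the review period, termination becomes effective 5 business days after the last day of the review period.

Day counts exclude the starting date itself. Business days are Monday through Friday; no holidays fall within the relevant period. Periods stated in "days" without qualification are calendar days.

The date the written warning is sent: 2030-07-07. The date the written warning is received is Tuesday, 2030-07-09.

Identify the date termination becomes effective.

2030-07-19

The last day of the review period: 2030-07-09 + 4 days = 2030-07-13.
The date termination becomes effective: 5 business days after Saturday, 2030-07-13, skipping weekends — Jul 15, Jul 16, Jul 17, Jul 18, Jul 19 — lands on Friday, 2030-07-19.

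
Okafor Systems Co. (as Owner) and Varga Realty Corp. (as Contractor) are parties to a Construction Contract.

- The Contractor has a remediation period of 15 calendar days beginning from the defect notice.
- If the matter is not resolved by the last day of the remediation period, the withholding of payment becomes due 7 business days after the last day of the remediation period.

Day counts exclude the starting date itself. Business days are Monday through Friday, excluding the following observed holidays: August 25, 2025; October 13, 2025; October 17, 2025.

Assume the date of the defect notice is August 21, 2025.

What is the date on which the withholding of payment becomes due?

Adding 15 calendar days to August 21, 2025 gives September 5, 2025, which is the last day of the remediation period.
The date on which the withholding of payment becomes due: counting 7 business days from Friday, September 5, 2025 (Sep 8, Sep 9, Sep 10, Sep 11, Sep 12, Sep 15, Sep 16, skipping weekends) reaches Tuesday, September 16, 2025.

September 16, 2025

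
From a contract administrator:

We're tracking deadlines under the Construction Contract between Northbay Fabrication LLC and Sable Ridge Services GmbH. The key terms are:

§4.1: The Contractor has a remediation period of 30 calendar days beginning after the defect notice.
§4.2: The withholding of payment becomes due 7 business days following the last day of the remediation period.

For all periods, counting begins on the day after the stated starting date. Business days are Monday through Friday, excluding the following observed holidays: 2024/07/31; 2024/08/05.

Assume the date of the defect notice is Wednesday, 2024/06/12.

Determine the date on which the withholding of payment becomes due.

The last day of the remediation period: 2024/06/12 + 30 days = 2024/07/12.
The date on which the withholding of payment becomes due: 7 business days after Friday, 2024/07/12, skipping weekends — Jul 15, Jul 16, Jul 17, Jul 18, Jul 19, Jul 22, Jul 23 — lands on Tuesday, 2024/07/23.

2024/07/23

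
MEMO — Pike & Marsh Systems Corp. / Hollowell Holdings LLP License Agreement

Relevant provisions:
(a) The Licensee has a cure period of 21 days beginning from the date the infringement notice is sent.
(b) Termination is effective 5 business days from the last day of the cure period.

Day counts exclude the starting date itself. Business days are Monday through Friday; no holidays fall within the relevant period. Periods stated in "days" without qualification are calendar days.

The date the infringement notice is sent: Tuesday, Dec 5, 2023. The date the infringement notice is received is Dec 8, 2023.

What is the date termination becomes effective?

Jan 2, 2024

The last day of the cure period: 21 calendar days after Dec 5, 2023 is Dec 26, 2023.
From Tuesday, Dec 26, 2023, 5 business days (Dec 27, Dec 28, Dec 29, Jan 1, Jan 2, skipping weekends) brings us to Tuesday, Jan 2, 2024, which is the date termination becomes effective.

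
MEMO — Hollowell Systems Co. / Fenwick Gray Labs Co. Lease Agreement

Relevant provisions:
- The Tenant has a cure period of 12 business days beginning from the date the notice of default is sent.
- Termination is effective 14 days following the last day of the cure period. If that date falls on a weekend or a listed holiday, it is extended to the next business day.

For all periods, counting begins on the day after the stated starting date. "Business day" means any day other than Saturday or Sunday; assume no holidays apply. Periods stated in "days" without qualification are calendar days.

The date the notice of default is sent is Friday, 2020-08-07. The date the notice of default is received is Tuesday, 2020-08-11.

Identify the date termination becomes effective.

The last day of the cure period: counting 12 business days from Friday, 2020-08-07 (Aug 10, Aug 11, Aug 12, Aug 13, …, Aug 21, Aug 24, Aug 25, skipping weekends) reaches Tuesday, 2020-08-25.
The date termination becomes effective: 2020-08-25 + 14 days = 2020-09-08. 2020-09-08 is a Tuesday, so no roll-forward applies.

2020-09-08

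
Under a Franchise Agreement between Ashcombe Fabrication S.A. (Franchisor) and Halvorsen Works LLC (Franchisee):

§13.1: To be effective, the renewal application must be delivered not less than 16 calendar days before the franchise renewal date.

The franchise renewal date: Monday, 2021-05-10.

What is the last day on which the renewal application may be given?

2021-04-24

Counting back 16 calendar days from 2021-05-10 gives 2021-04-24.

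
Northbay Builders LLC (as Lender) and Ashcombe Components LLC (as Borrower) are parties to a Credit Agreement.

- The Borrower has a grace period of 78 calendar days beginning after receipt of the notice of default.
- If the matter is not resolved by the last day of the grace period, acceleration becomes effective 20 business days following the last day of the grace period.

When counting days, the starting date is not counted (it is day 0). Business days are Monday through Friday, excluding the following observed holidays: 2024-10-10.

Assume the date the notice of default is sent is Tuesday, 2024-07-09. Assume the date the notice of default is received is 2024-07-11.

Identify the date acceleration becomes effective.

2024-10-28

The last day of the grace period: 2024-07-11 + 78 days = 2024-09-27.
From Friday, 2024-09-27, 20 business days (Sep 30, Oct 1, Oct 2, Oct 3, …, Oct 24, Oct 25, Oct 28, skipping weekends and the listed holiday on Oct 10) brings us to Monday, 2024-10-28, which is the date acceleration becomes effective.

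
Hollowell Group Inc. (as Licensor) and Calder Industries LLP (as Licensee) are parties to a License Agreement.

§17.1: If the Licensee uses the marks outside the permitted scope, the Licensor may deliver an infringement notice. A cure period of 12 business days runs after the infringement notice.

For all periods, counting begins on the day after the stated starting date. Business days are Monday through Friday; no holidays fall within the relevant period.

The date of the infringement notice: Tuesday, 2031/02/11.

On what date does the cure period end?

2031/02/27

From Tuesday, 2031/02/11, 12 business days (Feb 12, Feb 13, Feb 14, Feb 17, …, Feb 25, Feb 26, Feb 27, skipping weekends) brings us to Thursday, 2031/02/27, which is the last day of the cure period.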